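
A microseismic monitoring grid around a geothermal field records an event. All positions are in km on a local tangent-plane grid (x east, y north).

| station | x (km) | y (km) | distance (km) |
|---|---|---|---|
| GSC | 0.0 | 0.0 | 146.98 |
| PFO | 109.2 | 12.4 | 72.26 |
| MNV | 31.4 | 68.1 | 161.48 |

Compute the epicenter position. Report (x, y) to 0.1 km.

Circle about each station: x² + y² = 146.98²; (x − 109.2)² + (y − 12.4)² = 72.26²; (x − 31.4)² + (y − 68.1)² = 161.48².
Subtracting pairs of circle equations eliminates x²+y² and gives linear equations (the radical axes):
218.4 x + 24.8 y = 28460.01
62.8 x + 136.2 y = 1150.90
Solving the 2×2 system: x ≈ 136.5, y ≈ -54.5 km.
Check against GSC (with the unrounded x, y): √(x²+y²) = 146.97 ≈ 146.98 km. ✓

x ≈ 136.5 km, y ≈ -54.5 km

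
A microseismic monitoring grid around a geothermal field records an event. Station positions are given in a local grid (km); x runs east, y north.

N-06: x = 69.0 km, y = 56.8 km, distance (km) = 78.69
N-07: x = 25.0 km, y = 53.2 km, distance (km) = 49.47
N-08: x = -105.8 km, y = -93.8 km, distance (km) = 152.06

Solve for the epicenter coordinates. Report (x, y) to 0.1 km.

Circle about each station: (x − 69.0)² + (y − 56.8)² = 78.69²; (x − 25.0)² + (y − 53.2)² = 49.47²; (x + 105.8)² + (y + 93.8)² = 152.06².
Subtracting the N-06 equation from the N-07 and N-08 equations removes the quadratic terms:
-88.0 x − 7.2 y = -787.16
-349.6 x − 301.2 y = -4925.29
Solving the 2×2 system: x ≈ 8.4, y ≈ 6.6 km.

8.4 km east, 6.6 km north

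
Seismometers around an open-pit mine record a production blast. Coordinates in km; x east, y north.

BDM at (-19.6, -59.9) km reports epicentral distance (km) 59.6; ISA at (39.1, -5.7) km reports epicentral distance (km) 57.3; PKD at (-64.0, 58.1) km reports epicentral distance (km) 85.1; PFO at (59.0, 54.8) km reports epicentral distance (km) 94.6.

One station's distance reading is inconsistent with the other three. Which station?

Solve using three stations at a time. Using BDM, ISA, PFO (subtract circle equations pairwise → linear system) gives (x, y) ≈ (-18.1, -0.2).
Distances from that point to each station vs reported:
  BDM: calculated 59.7 vs reported 59.6 → residual 0.1 km
  ISA: calculated 57.4 vs reported 57.3 → residual 0.1 km
  PKD: calculated 74.2 vs reported 85.1 → residual 10.9 km
  PFO: calculated 94.7 vs reported 94.6 → residual 0.1 km
BDM, ISA, PFO are mutually consistent (residuals ≈ 0); PKD is off by 10.9 km.

PKD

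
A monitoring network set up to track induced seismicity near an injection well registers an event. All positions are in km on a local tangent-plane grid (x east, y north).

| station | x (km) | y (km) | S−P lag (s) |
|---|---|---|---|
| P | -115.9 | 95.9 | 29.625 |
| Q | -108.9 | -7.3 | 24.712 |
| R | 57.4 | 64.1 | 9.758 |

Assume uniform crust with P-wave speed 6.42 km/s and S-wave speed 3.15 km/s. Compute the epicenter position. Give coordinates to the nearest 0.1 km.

Distance from S−P lag: d = Δt · v_P v_S / (v_P − v_S) = Δt · (6.42·3.15)/(6.42−3.15) ≈ 6.1844·Δt.
So d_P = 183.21, d_Q = 152.83, d_R = 60.35 km.
Circle about each station: (x + 115.9)² + (y − 95.9)² = 183.21²; (x + 108.9)² + (y + 7.3)² = 152.83²; (x − 57.4)² + (y − 64.1)² = 60.35².
Subtracting the P equation from the Q and R equations removes the quadratic terms:
14.0 x − 206.4 y = -508.22
346.6 x − 63.6 y = 14697.73
Solving the 2×2 system: x ≈ 43.4, y ≈ 5.4 km.

(43.4, 5.4)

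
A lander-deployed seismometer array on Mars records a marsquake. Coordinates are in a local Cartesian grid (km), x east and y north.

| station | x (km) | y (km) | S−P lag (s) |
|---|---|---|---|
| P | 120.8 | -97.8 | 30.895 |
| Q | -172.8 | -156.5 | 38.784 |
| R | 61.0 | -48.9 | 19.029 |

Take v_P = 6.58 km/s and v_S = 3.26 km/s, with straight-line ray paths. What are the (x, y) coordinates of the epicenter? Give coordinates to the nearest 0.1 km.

x ≈ -20.9 km, y ≈ 42.8 km

Distance from S−P lag: d = Δt · v_P v_S / (v_P − v_S) = Δt · (6.58·3.26)/(6.58−3.26) ≈ 6.4611·Δt.
So d_P = 199.62, d_Q = 250.59, d_R = 122.95 km.
Circle about each station: (x − 120.8)² + (y + 97.8)² = 199.62²; (x + 172.8)² + (y + 156.5)² = 250.59²; (x − 61.0)² + (y + 48.9)² = 122.95².
Subtracting pairs of circle equations eliminates x²+y² and gives linear equations (the radical axes):
-587.2 x − 117.4 y = 7247.41
-119.6 x + 97.8 y = 6686.17
Solving the 2×2 system: x ≈ -20.9, y ≈ 42.8 km.
Check against P (with the unrounded x, y): √((x − 120.8)²+(y + 97.8)²) = 199.62 ≈ 199.62 km. ✓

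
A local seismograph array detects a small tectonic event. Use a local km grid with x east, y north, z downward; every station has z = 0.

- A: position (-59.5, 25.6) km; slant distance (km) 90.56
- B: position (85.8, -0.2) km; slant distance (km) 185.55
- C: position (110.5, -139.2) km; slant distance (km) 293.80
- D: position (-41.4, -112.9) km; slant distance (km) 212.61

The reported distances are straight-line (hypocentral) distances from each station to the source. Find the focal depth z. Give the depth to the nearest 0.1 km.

z ≈ 65.3 km

Each station gives a sphere (x−x_i)² + (y−y_i)² + z² = d_i² (stations at z=0).
Subtracting the A sphere from B and C: z² cancels, leaving linear equations in x and y:
290.6 x − 51.6 y = -23061.62
340.0 x − 329.6 y = -50726.05
Solving: x ≈ -63.699, y ≈ 88.193 km (keep extra digits for the depth step; rounded: -63.7, 88.2).
Then from the A sphere: z² = 90.56² − (x + 59.5)² − (y − 25.6)² with x = -63.699, y = 88.193, so z ≈ 65.312 ≈ 65.3 km.
Check against D (with the unrounded solution): distance 212.61 ≈ 212.61 km. ✓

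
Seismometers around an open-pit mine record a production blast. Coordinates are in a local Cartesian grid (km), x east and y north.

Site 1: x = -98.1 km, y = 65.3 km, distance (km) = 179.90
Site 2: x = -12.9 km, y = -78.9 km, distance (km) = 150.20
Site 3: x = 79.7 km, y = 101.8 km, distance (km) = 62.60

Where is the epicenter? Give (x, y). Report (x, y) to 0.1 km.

79.9 km east, 39.2 km north

Circle about each station: (x + 98.1)² + (y − 65.3)² = 179.90²; (x + 12.9)² + (y + 78.9)² = 150.20²; (x − 79.7)² + (y − 101.8)² = 62.60².
Subtracting the Site 1 equation from the Site 2 and Site 3 equations removes the quadratic terms:
170.4 x − 288.4 y = 2307.89
355.6 x + 73.0 y = 31272.88
Solving the 2×2 system: x ≈ 79.9, y ≈ 39.2 km.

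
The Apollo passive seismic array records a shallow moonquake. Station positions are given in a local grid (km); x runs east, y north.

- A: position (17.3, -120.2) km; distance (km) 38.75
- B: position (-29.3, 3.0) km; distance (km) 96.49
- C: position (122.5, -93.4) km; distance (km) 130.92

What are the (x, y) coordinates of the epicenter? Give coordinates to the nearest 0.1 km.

Circle about each station: (x − 17.3)² + (y + 120.2)² = 38.75²; (x + 29.3)² + (y − 3.0)² = 96.49²; (x − 122.5)² + (y + 93.4)² = 130.92².
Subtracting the A equation from the B and C equations removes the quadratic terms:
-93.2 x + 246.4 y = -21688.60
210.4 x + 53.6 y = -6656.00
Solving the 2×2 system: x ≈ -8.4, y ≈ -91.2 km.
Check against A (with the unrounded x, y): √((x − 17.3)²+(y + 120.2)²) = 38.75 ≈ 38.75 km. ✓

x ≈ -8.4 km, y ≈ -91.2 km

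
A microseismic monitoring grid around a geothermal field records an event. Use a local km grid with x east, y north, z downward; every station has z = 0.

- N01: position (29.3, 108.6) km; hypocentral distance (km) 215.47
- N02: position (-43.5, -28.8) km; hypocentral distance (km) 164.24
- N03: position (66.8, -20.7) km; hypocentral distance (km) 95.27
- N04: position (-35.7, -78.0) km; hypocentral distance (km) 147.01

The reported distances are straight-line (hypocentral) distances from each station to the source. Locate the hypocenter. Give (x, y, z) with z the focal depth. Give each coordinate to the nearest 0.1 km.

x ≈ 97.3 km, y ≈ -86.2 km, depth ≈ 62.1 km

Each station gives a sphere (x−x_i)² + (y−y_i)² + z² = d_i² (stations at z=0).
Subtracting the N01 sphere from N02 and N03: z² cancels, leaving linear equations in x and y:
-145.6 x − 274.8 y = 9521.78
75.0 x − 258.6 y = 29589.23
Solving: x ≈ 97.298, y ≈ -86.202 km (keep extra digits for the depth step; rounded: 97.3, -86.2).
Then from the N01 sphere: z² = 215.47² − (x − 29.3)² − (y − 108.6)² with x = 97.298, y = -86.202, so z ≈ 62.095 ≈ 62.1 km.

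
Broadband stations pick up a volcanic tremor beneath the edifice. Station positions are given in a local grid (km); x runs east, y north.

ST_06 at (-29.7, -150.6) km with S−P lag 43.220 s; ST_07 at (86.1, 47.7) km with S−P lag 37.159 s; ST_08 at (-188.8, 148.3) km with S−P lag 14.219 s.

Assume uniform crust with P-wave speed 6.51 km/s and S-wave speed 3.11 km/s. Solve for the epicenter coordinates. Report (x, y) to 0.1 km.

Distance from S−P lag: d = Δt · v_P v_S / (v_P − v_S) = Δt · (6.51·3.11)/(6.51−3.11) ≈ 5.9547·Δt.
So d_ST_06 = 257.36, d_ST_07 = 221.27, d_ST_08 = 84.67 km.
Circle about each station: (x + 29.7)² + (y + 150.6)² = 257.36²; (x − 86.1)² + (y − 47.7)² = 221.27²; (x + 188.8)² + (y − 148.3)² = 84.67².
Subtracting pairs of circle equations eliminates x²+y² and gives linear equations (the radical axes):
231.6 x + 396.6 y = 3399.81
-318.2 x + 597.8 y = 93141.04
Solving the 2×2 system: x ≈ -131.9, y ≈ 85.6 km.
Check against ST_06 (with the unrounded x, y): √((x + 29.7)²+(y + 150.6)²) = 257.36 ≈ 257.36 km. ✓

-131.9 km east, 85.6 km north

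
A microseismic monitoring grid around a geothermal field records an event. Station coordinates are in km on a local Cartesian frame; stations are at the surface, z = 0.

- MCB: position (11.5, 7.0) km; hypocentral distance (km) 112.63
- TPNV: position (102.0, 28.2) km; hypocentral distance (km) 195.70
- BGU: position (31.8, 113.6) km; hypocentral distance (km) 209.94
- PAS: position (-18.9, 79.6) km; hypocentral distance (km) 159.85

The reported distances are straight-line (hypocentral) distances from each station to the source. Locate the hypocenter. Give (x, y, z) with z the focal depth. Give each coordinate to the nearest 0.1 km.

Each station gives a sphere (x−x_i)² + (y−y_i)² + z² = d_i² (stations at z=0).
Subtracting the MCB sphere from TPNV and BGU: z² cancels, leaving linear equations in x and y:
181.0 x + 42.4 y = -14594.98
40.6 x + 213.2 y = -17654.34
Solving: x ≈ -64.097, y ≈ -70.600 km (keep extra digits for the depth step; rounded: -64.1, -70.6).
Then from the MCB sphere: z² = 112.63² − (x − 11.5)² − (y − 7.0)² with x = -64.097, y = -70.600, so z ≈ 30.803 ≈ 30.8 km.

(-64.1, -70.6, 30.8)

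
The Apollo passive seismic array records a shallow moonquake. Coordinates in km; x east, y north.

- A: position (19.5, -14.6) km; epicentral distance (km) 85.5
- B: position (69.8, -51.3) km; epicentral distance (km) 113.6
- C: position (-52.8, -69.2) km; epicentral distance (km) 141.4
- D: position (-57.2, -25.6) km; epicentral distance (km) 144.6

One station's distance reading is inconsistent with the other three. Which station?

C

Solve using three stations at a time. Using A, B, D (subtract circle equations pairwise → linear system) gives (x, y) ≈ (58.1, 61.7).
Distances from that point to each station vs reported:
  A: calculated 85.5 vs reported 85.5 → residual 0.0 km
  B: calculated 113.6 vs reported 113.6 → residual 0.0 km
  C: calculated 171.5 vs reported 141.4 → residual 30.1 km
  D: calculated 144.6 vs reported 144.6 → residual 0.0 km
A, B, D are mutually consistent (residuals ≈ 0); C is off by 30.1 km.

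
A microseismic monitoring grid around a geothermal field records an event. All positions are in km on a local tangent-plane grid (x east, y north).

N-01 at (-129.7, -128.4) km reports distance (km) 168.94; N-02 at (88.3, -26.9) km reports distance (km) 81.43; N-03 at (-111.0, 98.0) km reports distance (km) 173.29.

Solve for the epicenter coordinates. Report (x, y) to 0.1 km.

Circle about each station: (x + 129.7)² + (y + 128.4)² = 168.94²; (x − 88.3)² + (y + 26.9)² = 81.43²; (x + 111.0)² + (y − 98.0)² = 173.29².
Subtracting the N-01 equation from the N-02 and N-03 equations removes the quadratic terms:
436.0 x + 203.0 y = -2878.27
37.4 x + 452.8 y = -12872.35
Solving the 2×2 system: x ≈ 6.9, y ≈ -29.0 km.

6.9 km east, -29.0 km north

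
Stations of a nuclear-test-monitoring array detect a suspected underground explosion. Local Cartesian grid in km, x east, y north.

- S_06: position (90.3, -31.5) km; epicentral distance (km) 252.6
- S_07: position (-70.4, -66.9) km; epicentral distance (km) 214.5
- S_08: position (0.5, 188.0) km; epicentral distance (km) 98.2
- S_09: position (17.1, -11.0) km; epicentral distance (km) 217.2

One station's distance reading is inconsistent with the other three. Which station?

Solve using three stations at a time. Using S_06, S_07, S_08 (subtract circle equations pairwise → linear system) gives (x, y) ≈ (-88.6, 146.8).
Distances from that point to each station vs reported:
  S_06: calculated 252.6 vs reported 252.6 → residual 0.0 km
  S_07: calculated 214.5 vs reported 214.5 → residual 0.0 km
  S_08: calculated 98.2 vs reported 98.2 → residual 0.0 km
  S_09: calculated 189.9 vs reported 217.2 → residual 27.3 km
S_06, S_07, S_08 are mutually consistent (residuals ≈ 0); S_09 is off by 27.3 km.

S_09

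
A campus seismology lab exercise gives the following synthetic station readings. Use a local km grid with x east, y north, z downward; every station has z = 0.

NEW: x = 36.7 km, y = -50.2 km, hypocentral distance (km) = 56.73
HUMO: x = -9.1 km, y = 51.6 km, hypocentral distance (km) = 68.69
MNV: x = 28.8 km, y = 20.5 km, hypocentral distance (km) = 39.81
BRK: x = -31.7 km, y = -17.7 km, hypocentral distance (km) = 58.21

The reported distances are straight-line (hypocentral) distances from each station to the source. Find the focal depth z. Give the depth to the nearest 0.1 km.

Each station gives a sphere (x−x_i)² + (y−y_i)² + z² = d_i² (stations at z=0).
Subtracting the NEW sphere from HUMO and MNV: z² cancels, leaving linear equations in x and y:
-91.6 x + 203.6 y = -2621.58
-15.8 x + 141.4 y = -983.78
Solving: x ≈ 17.503, y ≈ -5.002 km (keep extra digits for the depth step; rounded: 17.5, -5.0).
Then from the NEW sphere: z² = 56.73² − (x − 36.7)² − (y + 50.2)² with x = 17.503, y = -5.002, so z ≈ 28.406 ≈ 28.4 km.

z ≈ 28.4 km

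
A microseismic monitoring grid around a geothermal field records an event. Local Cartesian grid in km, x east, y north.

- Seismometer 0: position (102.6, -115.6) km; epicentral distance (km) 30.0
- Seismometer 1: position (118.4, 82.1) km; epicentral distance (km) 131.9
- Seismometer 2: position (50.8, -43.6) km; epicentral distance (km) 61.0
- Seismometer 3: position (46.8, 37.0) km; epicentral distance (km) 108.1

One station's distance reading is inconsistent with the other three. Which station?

Solve using three stations at a time. Using Seismometer 1, Seismometer 2, Seismometer 3 (subtract circle equations pairwise → linear system) gives (x, y) ≈ (111.5, -49.6).
Distances from that point to each station vs reported:
  Seismometer 0: calculated 66.6 vs reported 30.0 → residual 36.6 km
  Seismometer 1: calculated 131.9 vs reported 131.9 → residual 0.0 km
  Seismometer 2: calculated 61.0 vs reported 61.0 → residual 0.0 km
  Seismometer 3: calculated 108.1 vs reported 108.1 → residual 0.0 km
Seismometer 1, Seismometer 2, Seismometer 3 are mutually consistent (residuals ≈ 0); Seismometer 0 is off by 36.6 km.

Seismometer 0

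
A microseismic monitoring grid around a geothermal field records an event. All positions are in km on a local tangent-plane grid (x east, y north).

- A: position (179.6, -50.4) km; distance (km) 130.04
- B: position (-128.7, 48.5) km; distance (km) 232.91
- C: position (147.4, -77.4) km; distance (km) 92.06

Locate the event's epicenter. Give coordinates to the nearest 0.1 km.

Circle about each station: (x − 179.6)² + (y + 50.4)² = 130.04²; (x + 128.7)² + (y − 48.5)² = 232.91²; (x − 147.4)² + (y + 77.4)² = 92.06².
Subtracting the A equation from the B and C equations removes the quadratic terms:
-616.6 x + 197.8 y = -53217.05
-64.4 x − 54.0 y = 1356.56
Solving the 2×2 system: x ≈ 56.6, y ≈ -92.6 km.

56.6 km east, -92.6 km north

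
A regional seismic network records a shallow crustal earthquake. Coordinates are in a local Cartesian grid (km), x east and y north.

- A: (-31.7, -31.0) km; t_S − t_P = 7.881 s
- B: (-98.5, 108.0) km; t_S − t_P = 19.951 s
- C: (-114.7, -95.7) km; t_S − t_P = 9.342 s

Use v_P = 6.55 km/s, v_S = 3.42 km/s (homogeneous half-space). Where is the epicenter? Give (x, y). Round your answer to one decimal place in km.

Distance from S−P lag: d = Δt · v_P v_S / (v_P − v_S) = Δt · (6.55·3.42)/(6.55−3.42) ≈ 7.1569·Δt.
So d_A = 56.40, d_B = 142.79, d_C = 66.86 km.
Circle about each station: (x + 31.7)² + (y + 31.0)² = 56.40²; (x + 98.5)² + (y − 108.0)² = 142.79²; (x + 114.7)² + (y + 95.7)² = 66.86².
Subtracting the A equation from the B and C equations removes the quadratic terms:
-133.6 x + 278.0 y = 2192.34
-166.0 x − 129.4 y = 19059.39
Solving the 2×2 system: x ≈ -88.0, y ≈ -34.4 km.

(-88.0, -34.4)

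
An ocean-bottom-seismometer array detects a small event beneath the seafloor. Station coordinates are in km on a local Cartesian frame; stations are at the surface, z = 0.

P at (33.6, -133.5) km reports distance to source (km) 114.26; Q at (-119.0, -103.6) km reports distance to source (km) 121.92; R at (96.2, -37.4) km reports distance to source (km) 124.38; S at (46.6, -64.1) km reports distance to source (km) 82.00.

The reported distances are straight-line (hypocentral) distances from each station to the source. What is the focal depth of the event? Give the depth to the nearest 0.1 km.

Each station gives a sphere (x−x_i)² + (y−y_i)² + z² = d_i² (stations at z=0).
Subtracting the P sphere from Q and R: z² cancels, leaving linear equations in x and y:
-305.2 x + 59.8 y = 4133.61
125.2 x + 192.2 y = -10713.05
Solving: x ≈ -21.696, y ≈ -41.606 km (keep extra digits for the depth step; rounded: -21.7, -41.6).
Then from the P sphere: z² = 114.26² − (x − 33.6)² − (y + 133.5)² with x = -21.696, y = -41.606, so z ≈ 39.411 ≈ 39.4 km.
Check against S (with the unrounded solution): distance 82.00 ≈ 82.00 km. ✓

z ≈ 39.4 km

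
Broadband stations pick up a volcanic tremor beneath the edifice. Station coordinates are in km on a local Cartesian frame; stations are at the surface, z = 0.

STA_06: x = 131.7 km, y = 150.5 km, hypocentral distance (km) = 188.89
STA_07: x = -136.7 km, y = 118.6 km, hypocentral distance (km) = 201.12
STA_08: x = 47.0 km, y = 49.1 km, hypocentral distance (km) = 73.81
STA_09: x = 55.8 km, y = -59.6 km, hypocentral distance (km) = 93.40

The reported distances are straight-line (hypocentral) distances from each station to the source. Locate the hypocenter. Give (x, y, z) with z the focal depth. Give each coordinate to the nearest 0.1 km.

x ≈ 21.5 km, y ≈ 7.4 km, depth ≈ 55.3 km

Each station gives a sphere (x−x_i)² + (y−y_i)² + z² = d_i² (stations at z=0).
Subtracting the STA_06 sphere from STA_07 and STA_08: z² cancels, leaving linear equations in x and y:
-536.8 x − 63.8 y = -12012.11
-169.4 x − 202.8 y = -5143.81
Solving: x ≈ 21.497, y ≈ 7.408 km (keep extra digits for the depth step; rounded: 21.5, 7.4).
Then from the STA_06 sphere: z² = 188.89² − (x − 131.7)² − (y − 150.5)² with x = 21.497, y = 7.408, so z ≈ 55.312 ≈ 55.3 km.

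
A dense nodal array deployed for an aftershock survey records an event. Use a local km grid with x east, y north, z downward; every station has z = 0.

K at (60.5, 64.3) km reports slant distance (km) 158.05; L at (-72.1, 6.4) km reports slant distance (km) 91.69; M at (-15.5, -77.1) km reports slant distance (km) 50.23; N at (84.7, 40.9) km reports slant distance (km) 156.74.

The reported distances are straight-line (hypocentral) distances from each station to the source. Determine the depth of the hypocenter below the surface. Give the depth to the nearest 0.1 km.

z ≈ 45.5 km

Each station gives a sphere (x−x_i)² + (y−y_i)² + z² = d_i² (stations at z=0).
Subtracting the K sphere from L and M: z² cancels, leaving linear equations in x and y:
-265.2 x − 115.8 y = 14017.38
-152.0 x − 282.8 y = 20846.67
Solving: x ≈ -27.006, y ≈ -59.200 km (keep extra digits for the depth step; rounded: -27.0, -59.2).
Then from the K sphere: z² = 158.05² − (x − 60.5)² − (y − 64.3)² with x = -27.006, y = -59.200, so z ≈ 45.500 ≈ 45.5 km.
Check against N (with the unrounded solution): distance 156.74 ≈ 156.74 km. ✓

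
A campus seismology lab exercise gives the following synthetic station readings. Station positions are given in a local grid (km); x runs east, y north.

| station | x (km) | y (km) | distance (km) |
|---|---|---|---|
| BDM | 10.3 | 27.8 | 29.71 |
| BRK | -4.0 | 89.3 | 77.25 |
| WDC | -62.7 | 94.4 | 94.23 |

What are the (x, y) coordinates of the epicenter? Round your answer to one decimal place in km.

x ≈ -15.4 km, y ≈ 12.9 km

Circle about each station: (x − 10.3)² + (y − 27.8)² = 29.71²; (x + 4.0)² + (y − 89.3)² = 77.25²; (x + 62.7)² + (y − 94.4)² = 94.23².
Subtracting the BDM equation from the BRK and WDC equations removes the quadratic terms:
-28.6 x + 123.0 y = 2026.68
-146.0 x + 133.2 y = 3967.11
Solving the 2×2 system: x ≈ -15.4, y ≈ 12.9 km.
Check against BDM (with the unrounded x, y): √((x − 10.3)²+(y − 27.8)²) = 29.72 ≈ 29.71 km. ✓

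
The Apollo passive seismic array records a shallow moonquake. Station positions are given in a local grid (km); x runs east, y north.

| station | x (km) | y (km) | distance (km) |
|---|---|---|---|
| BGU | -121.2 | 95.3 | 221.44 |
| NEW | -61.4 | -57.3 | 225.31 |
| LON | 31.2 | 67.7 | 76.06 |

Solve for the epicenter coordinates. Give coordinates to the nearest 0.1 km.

100.2 km east, 99.7 km north

Circle about each station: (x + 121.2)² + (y − 95.3)² = 221.44²; (x + 61.4)² + (y + 57.3)² = 225.31²; (x − 31.2)² + (y − 67.7)² = 76.06².
Subtracting pairs of circle equations eliminates x²+y² and gives linear equations (the radical axes):
119.6 x − 305.2 y = -18447.20
304.8 x − 55.2 y = 25035.75
Solving the 2×2 system: x ≈ 100.2, y ≈ 99.7 km.
Check against BGU (with the unrounded x, y): √((x + 121.2)²+(y − 95.3)²) = 221.44 ≈ 221.44 km. ✓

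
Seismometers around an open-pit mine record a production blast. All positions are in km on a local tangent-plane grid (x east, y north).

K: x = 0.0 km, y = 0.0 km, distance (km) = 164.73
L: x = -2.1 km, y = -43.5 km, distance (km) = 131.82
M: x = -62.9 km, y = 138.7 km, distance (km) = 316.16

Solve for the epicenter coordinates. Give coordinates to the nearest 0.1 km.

(89.5, -138.3)

Circle about each station: x² + y² = 164.73²; (x + 2.1)² + (y + 43.5)² = 131.82²; (x + 62.9)² + (y − 138.7)² = 316.16².
Subtracting pairs of circle equations eliminates x²+y² and gives linear equations (the radical axes):
-4.2 x − 87.0 y = 11656.12
-125.8 x + 277.4 y = -49627.07
Solving the 2×2 system: x ≈ 89.5, y ≈ -138.3 km.
Check against K (with the unrounded x, y): √(x²+y²) = 164.75 ≈ 164.73 km. ✓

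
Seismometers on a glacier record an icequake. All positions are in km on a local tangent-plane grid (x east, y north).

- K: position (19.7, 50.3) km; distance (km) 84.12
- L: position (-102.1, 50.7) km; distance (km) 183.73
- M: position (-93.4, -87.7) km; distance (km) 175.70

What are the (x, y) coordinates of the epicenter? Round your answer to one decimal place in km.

Circle about each station: (x − 19.7)² + (y − 50.3)² = 84.12²; (x + 102.1)² + (y − 50.7)² = 183.73²; (x + 93.4)² + (y + 87.7)² = 175.70².
Subtracting pairs of circle equations eliminates x²+y² and gives linear equations (the radical axes):
-243.6 x + 0.8 y = -16603.82
-226.2 x − 276.0 y = -10297.65
Solving the 2×2 system: x ≈ 68.1, y ≈ -18.5 km.

68.1 km east, -18.5 km north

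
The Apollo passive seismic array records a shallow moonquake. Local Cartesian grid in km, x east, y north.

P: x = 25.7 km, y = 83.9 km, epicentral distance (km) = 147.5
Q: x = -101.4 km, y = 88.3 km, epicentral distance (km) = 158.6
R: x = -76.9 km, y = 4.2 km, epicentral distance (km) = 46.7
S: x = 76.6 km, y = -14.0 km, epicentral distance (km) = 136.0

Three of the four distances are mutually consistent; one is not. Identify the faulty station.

Q

Solve using three stations at a time. Using P, R, S (subtract circle equations pairwise → linear system) gives (x, y) ≈ (-57.2, -38.0).
Distances from that point to each station vs reported:
  P: calculated 147.5 vs reported 147.5 → residual 0.0 km
  Q: calculated 133.8 vs reported 158.6 → residual 24.8 km
  R: calculated 46.6 vs reported 46.7 → residual 0.1 km
  S: calculated 136.0 vs reported 136.0 → residual 0.0 km
P, R, S are mutually consistent (residuals ≈ 0); Q is off by 24.8 km.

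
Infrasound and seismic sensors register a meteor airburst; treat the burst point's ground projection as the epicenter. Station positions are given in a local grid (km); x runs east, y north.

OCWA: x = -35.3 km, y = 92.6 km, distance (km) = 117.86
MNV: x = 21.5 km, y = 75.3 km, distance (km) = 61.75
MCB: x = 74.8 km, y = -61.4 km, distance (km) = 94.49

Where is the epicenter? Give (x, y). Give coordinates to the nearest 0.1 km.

Circle about each station: (x + 35.3)² + (y − 92.6)² = 117.86²; (x − 21.5)² + (y − 75.3)² = 61.75²; (x − 74.8)² + (y + 61.4)² = 94.49².
Subtracting the OCWA equation from the MNV and MCB equations removes the quadratic terms:
113.6 x − 34.6 y = 6389.41
220.2 x − 308.0 y = 4506.77
Solving the 2×2 system: x ≈ 66.2, y ≈ 32.7 km.

(66.2, 32.7)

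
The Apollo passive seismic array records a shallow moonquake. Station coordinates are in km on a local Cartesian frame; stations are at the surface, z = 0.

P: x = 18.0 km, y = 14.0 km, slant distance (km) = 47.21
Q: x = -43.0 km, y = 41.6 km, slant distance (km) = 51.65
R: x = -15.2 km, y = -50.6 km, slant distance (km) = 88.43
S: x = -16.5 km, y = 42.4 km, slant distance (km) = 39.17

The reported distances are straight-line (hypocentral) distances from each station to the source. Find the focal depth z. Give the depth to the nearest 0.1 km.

depth ≈ 36.1 km

Each station gives a sphere (x−x_i)² + (y−y_i)² + z² = d_i² (stations at z=0).
Subtracting the P sphere from Q and R: z² cancels, leaving linear equations in x and y:
-122.0 x + 55.2 y = 2620.62
-66.4 x − 129.2 y = -3319.68
Solving: x ≈ -7.996, y ≈ 29.803 km (keep extra digits for the depth step; rounded: -8.0, 29.8).
Then from the P sphere: z² = 47.21² − (x − 18.0)² − (y − 14.0)² with x = -7.996, y = 29.803, so z ≈ 36.101 ≈ 36.1 km.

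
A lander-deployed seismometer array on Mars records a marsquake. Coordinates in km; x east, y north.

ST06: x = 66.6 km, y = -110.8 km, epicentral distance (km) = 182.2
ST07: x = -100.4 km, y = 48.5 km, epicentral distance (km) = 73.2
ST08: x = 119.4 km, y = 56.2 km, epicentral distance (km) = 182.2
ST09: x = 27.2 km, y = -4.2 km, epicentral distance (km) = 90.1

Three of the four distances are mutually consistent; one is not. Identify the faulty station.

Solve using three stations at a time. Using ST06, ST08, ST09 (subtract circle equations pairwise → linear system) gives (x, y) ≈ (-59.3, 20.9).
Distances from that point to each station vs reported:
  ST06: calculated 182.2 vs reported 182.2 → residual 0.0 km
  ST07: calculated 49.5 vs reported 73.2 → residual 23.7 km
  ST08: calculated 182.2 vs reported 182.2 → residual 0.0 km
  ST09: calculated 90.1 vs reported 90.1 → residual 0.0 km
ST06, ST08, ST09 are mutually consistent (residuals ≈ 0); ST07 is off by 23.7 km.

ST07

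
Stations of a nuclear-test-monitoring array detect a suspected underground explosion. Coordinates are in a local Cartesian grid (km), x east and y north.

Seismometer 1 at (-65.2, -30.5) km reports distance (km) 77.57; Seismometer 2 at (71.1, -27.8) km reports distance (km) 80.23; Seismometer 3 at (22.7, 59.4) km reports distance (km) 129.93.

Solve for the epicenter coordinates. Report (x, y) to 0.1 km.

2.2 km east, -68.9 km north

Circle about each station: (x + 65.2)² + (y + 30.5)² = 77.57²; (x − 71.1)² + (y + 27.8)² = 80.23²; (x − 22.7)² + (y − 59.4)² = 129.93².
Subtracting the Seismometer 1 equation from the Seismometer 2 and Seismometer 3 equations removes the quadratic terms:
272.6 x + 5.4 y = 227.01
175.8 x + 179.8 y = -12002.34
Solving the 2×2 system: x ≈ 2.2, y ≈ -68.9 km.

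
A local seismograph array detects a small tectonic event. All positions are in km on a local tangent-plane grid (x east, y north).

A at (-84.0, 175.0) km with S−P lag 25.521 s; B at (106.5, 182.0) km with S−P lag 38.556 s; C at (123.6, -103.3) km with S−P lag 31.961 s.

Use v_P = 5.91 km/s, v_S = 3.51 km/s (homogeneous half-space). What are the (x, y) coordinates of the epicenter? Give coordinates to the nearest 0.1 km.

-144.6 km east, -37.1 km north

Distance from S−P lag: d = Δt · v_P v_S / (v_P − v_S) = Δt · (5.91·3.51)/(5.91−3.51) ≈ 8.6434·Δt.
So d_A = 220.59, d_B = 333.25, d_C = 276.25 km.
Circle about each station: (x + 84.0)² + (y − 175.0)² = 220.59²; (x − 106.5)² + (y − 182.0)² = 333.25²; (x − 123.6)² + (y + 103.3)² = 276.25².
Subtracting the A equation from the B and C equations removes the quadratic terms:
381.0 x + 14.0 y = -55610.36
415.2 x − 556.6 y = -39387.26
Solving the 2×2 system: x ≈ -144.6, y ≈ -37.1 km.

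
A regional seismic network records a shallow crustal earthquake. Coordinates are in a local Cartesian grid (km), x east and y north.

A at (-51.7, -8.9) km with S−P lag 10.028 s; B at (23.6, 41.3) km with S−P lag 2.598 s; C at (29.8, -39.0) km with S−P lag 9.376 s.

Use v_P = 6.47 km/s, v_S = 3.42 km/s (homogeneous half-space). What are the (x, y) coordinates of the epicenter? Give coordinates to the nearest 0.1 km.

x ≈ 11.8 km, y ≈ 26.6 km

Distance from S−P lag: d = Δt · v_P v_S / (v_P − v_S) = Δt · (6.47·3.42)/(6.47−3.42) ≈ 7.2549·Δt.
So d_A = 72.75, d_B = 18.85, d_C = 68.02 km.
Circle about each station: (x + 51.7)² + (y + 8.9)² = 72.75²; (x − 23.6)² + (y − 41.3)² = 18.85²; (x − 29.8)² + (y + 39.0)² = 68.02².
Subtracting the A equation from the B and C equations removes the quadratic terms:
150.6 x + 100.4 y = 4447.79
163.0 x − 60.2 y = 322.78
Solving the 2×2 system: x ≈ 11.8, y ≈ 26.6 km.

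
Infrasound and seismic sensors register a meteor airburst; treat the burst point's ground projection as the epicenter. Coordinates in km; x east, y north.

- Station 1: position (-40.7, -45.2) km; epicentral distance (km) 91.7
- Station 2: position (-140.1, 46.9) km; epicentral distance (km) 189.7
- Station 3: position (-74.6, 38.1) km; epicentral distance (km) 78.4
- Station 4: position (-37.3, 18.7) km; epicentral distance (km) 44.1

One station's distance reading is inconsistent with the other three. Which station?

Station 2

Solve using three stations at a time. Using Station 1, Station 3, Station 4 (subtract circle equations pairwise → linear system) gives (x, y) ≈ (3.8, 35.1).
Distances from that point to each station vs reported:
  Station 1: calculated 91.8 vs reported 91.7 → residual 0.1 km
  Station 2: calculated 144.4 vs reported 189.7 → residual 45.3 km
  Station 3: calculated 78.5 vs reported 78.4 → residual 0.1 km
  Station 4: calculated 44.3 vs reported 44.1 → residual 0.2 km
Station 1, Station 3, Station 4 are mutually consistent (residuals ≈ 0); Station 2 is off by 45.3 km.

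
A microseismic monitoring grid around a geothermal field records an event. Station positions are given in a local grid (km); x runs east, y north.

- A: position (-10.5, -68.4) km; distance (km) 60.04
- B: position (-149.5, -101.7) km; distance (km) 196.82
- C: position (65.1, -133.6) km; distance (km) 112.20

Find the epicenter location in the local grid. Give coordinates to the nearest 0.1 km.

Circle about each station: (x + 10.5)² + (y + 68.4)² = 60.04²; (x + 149.5)² + (y + 101.7)² = 196.82²; (x − 65.1)² + (y + 133.6)² = 112.20².
Subtracting the A equation from the B and C equations removes the quadratic terms:
-278.0 x − 66.6 y = -7228.98
151.2 x − 130.4 y = 8314.12
Solving the 2×2 system: x ≈ 32.3, y ≈ -26.3 km.
Check against A (with the unrounded x, y): √((x + 10.5)²+(y + 68.4)²) = 60.04 ≈ 60.04 km. ✓

x ≈ 32.3 km, y ≈ -26.3 km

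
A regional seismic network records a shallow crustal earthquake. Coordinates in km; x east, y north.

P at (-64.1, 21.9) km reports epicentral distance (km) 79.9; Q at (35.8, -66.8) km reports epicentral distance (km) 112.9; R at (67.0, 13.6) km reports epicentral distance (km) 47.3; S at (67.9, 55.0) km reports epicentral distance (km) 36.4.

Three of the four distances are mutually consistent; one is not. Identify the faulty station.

Solve using three stations at a time. Using Q, R, S (subtract circle equations pairwise → linear system) gives (x, y) ≈ (32.5, 46.1).
Distances from that point to each station vs reported:
  P: calculated 99.6 vs reported 79.9 → residual 19.7 km
  Q: calculated 112.9 vs reported 112.9 → residual 0.0 km
  R: calculated 47.4 vs reported 47.3 → residual 0.1 km
  S: calculated 36.5 vs reported 36.4 → residual 0.1 km
Q, R, S are mutually consistent (residuals ≈ 0); P is off by 19.7 km.

P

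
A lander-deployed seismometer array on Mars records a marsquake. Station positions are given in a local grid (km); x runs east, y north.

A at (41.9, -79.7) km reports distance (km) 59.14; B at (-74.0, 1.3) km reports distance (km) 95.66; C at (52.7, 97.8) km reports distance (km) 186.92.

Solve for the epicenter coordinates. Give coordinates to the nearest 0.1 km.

Circle about each station: (x − 41.9)² + (y + 79.7)² = 59.14²; (x + 74.0)² + (y − 1.3)² = 95.66²; (x − 52.7)² + (y − 97.8)² = 186.92².
Subtracting the A equation from the B and C equations removes the quadratic terms:
-231.8 x + 162.0 y = -8283.31
21.6 x + 355.0 y = -27207.12
Solving the 2×2 system: x ≈ -17.1, y ≈ -75.6 km.
Check against A (with the unrounded x, y): √((x − 41.9)²+(y + 79.7)²) = 59.14 ≈ 59.14 km. ✓

(-17.1, -75.6)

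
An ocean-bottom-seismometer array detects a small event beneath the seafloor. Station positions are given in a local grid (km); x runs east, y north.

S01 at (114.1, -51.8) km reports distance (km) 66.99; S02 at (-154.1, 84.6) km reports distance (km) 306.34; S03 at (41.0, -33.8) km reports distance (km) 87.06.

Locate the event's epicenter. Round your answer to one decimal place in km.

(82.0, -110.6)

Circle about each station: (x − 114.1)² + (y + 51.8)² = 66.99²; (x + 154.1)² + (y − 84.6)² = 306.34²; (x − 41.0)² + (y + 33.8)² = 87.06².
Subtracting pairs of circle equations eliminates x²+y² and gives linear equations (the radical axes):
-536.4 x + 272.8 y = -74154.62
-146.2 x + 36.0 y = -15970.39
Solving the 2×2 system: x ≈ 82.0, y ≈ -110.6 km.
Check against S01 (with the unrounded x, y): √((x − 114.1)²+(y + 51.8)²) = 66.97 ≈ 66.99 km. ✓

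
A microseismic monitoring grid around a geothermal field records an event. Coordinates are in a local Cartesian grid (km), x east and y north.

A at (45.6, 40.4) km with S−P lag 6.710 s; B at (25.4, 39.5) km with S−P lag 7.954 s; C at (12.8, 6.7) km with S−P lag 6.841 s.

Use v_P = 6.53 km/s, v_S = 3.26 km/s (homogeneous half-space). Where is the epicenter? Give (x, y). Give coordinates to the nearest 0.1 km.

(56.5, -1.9)

Distance from S−P lag: d = Δt · v_P v_S / (v_P − v_S) = Δt · (6.53·3.26)/(6.53−3.26) ≈ 6.5100·Δt.
So d_A = 43.68, d_B = 51.78, d_C = 44.54 km.
Circle about each station: (x − 45.6)² + (y − 40.4)² = 43.68²; (x − 25.4)² + (y − 39.5)² = 51.78²; (x − 12.8)² + (y − 6.7)² = 44.54².
Subtracting pairs of circle equations eliminates x²+y² and gives linear equations (the radical axes):
-40.4 x − 1.8 y = -2279.34
-65.6 x − 67.4 y = -3578.66
Solving the 2×2 system: x ≈ 56.5, y ≈ -1.9 km.
Check against A (with the unrounded x, y): √((x − 45.6)²+(y − 40.4)²) = 43.68 ≈ 43.68 km. ✓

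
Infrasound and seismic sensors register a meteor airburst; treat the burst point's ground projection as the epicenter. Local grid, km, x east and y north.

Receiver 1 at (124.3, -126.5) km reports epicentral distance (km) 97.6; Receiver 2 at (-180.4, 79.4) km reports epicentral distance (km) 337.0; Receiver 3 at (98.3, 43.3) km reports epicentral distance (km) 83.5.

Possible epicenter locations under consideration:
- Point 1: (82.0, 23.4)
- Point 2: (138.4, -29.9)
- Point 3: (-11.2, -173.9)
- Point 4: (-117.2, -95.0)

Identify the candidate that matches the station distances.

Point 2

For each candidate, compare |candidate − station| to the reported distance:
Point 1: residuals Receiver 1 58.2, Receiver 2 68.7, Receiver 3 57.8 → max 68.7 km
Point 2: residuals Receiver 1 0.0, Receiver 2 0.0, Receiver 3 0.0 → max 0.0 km
Point 3: residuals Receiver 1 46.0, Receiver 2 32.4, Receiver 3 159.7 → max 159.7 km
Point 4: residuals Receiver 1 145.9, Receiver 2 151.5, Receiver 3 172.6 → max 172.6 km
Only Point 2 has all residuals ≈ 0.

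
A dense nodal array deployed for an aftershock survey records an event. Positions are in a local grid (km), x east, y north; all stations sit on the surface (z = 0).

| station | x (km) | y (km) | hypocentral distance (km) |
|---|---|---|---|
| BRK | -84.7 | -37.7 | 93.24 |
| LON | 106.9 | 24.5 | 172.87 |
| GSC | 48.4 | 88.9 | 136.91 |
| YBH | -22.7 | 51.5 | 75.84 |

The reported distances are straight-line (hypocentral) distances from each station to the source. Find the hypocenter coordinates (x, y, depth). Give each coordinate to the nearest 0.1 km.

Each station gives a sphere (x−x_i)² + (y−y_i)² + z² = d_i² (stations at z=0).
Subtracting the BRK sphere from LON and GSC: z² cancels, leaving linear equations in x and y:
383.2 x + 124.4 y = -17757.86
266.2 x + 253.2 y = -8400.26
Solving: x ≈ -54.002, y ≈ 23.598 km (keep extra digits for the depth step; rounded: -54.0, 23.6).
Then from the BRK sphere: z² = 93.24² − (x + 84.7)² − (y + 37.7)² with x = -54.002, y = 23.598, so z ≈ 63.197 ≈ 63.2 km.
Check against YBH (with the unrounded solution): distance 75.84 ≈ 75.84 km. ✓

x ≈ -54.0 km, y ≈ 23.6 km, depth ≈ 63.2 km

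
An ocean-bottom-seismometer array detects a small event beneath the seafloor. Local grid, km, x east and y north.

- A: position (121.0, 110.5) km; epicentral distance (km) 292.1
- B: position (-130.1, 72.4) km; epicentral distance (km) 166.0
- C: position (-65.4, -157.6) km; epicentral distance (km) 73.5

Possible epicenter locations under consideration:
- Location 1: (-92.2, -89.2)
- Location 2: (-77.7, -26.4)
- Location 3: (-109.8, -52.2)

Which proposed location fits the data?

For each candidate, compare |candidate − station| to the reported distance:
Location 1: residuals A 0.0, B 0.0, C 0.0 → max 0.0 km
Location 2: residuals A 50.8, B 54.2, C 58.3 → max 58.3 km
Location 3: residuals A 9.7, B 39.8, C 40.9 → max 40.9 km
Only Location 1 has all residuals ≈ 0.

Location 1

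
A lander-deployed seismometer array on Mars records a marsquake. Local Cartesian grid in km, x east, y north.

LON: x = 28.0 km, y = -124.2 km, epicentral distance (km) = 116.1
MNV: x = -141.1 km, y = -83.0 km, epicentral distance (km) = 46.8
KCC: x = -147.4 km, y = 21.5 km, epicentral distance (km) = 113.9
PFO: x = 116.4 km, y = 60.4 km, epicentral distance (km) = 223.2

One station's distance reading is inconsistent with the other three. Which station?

MNV

Solve using three stations at a time. Using LON, KCC, PFO (subtract circle equations pairwise → linear system) gives (x, y) ≈ (-70.1, -62.2).
Distances from that point to each station vs reported:
  LON: calculated 116.1 vs reported 116.1 → residual 0.0 km
  MNV: calculated 74.0 vs reported 46.8 → residual 27.2 km
  KCC: calculated 113.9 vs reported 113.9 → residual 0.0 km
  PFO: calculated 223.2 vs reported 223.2 → residual 0.0 km
LON, KCC, PFO are mutually consistent (residuals ≈ 0); MNV is off by 27.2 km.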